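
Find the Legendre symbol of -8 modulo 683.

1

(-8/683)
  = (675/683)    [-8 ≡ 675 mod 683]
  = -(683/675)    [QR: both ≡ 3 mod 4, sign flips]
  = -(8/675)    [683 ≡ 8 mod 675]
  = (1/675)    [675 ≡ 3 mod 8 ⇒ (2/675)^3 = -1]
  = 1    [(1/675) = 1]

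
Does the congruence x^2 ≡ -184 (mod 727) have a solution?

(-184/727)
  = -(184/727)    [727 ≡ 3 mod 4 ⇒ (-1/727) = -1]
  = -(23/727)    [727 ≡ 7 mod 8 ⇒ (2/727)^3 = +1]
  = (727/23)    [QR: both ≡ 3 mod 4, sign flips]
  = (14/23)    [727 ≡ 14 mod 23]
  = (7/23)    [23 ≡ 7 mod 8 ⇒ (2/23) = +1]
  = -(23/7)    [QR: both ≡ 3 mod 4, sign flips]
  = -(2/7)    [23 ≡ 2 mod 7]
  = -(1/7)    [7 ≡ 7 mod 8 ⇒ (2/7) = +1]
  = -1    [(1/7) = 1]
(-184/727) = -1, and 727 is prime, so -184 is not a quadratic residue mod 727.

no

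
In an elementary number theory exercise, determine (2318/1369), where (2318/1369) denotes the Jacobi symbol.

1

Reduce the numerator: 2318 ≡ 949 (mod 1369), so (2318/1369) = (949/1369).
949 ≡ 1 (mod 4), so quadratic reciprocity gives (949/1369) = (1369/949). Reduce: 1369 ≡ 420 (mod 949). Now have (420/949).
Factor out 2: 420 = 2^2·105. Since 949 ≡ 5 (mod 8), (2/949) = -1, and (2/949)^2 = +1. Now have (105/949).
105 ≡ 1 (mod 4), so quadratic reciprocity gives (105/949) = (949/105). Reduce: 949 ≡ 4 (mod 105). Now have (4/105).
Factor out 2: 4 = 2^2. Since 105 ≡ 1 (mod 8), (2/105) = +1, and (2/105)^2 = +1. Now have (1/105).
(1/105) = 1. Collecting the sign factors: 1.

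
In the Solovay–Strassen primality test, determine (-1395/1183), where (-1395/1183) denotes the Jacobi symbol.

Reduce the numerator: -1395 ≡ 971 (mod 1183), so (-1395/1183) = (971/1183).
Both 971 ≡ 3 and 1183 ≡ 3 (mod 4), so reciprocity gives (971/1183) = -(1183/971). Reduce: 1183 ≡ 212 (mod 971). Now have -(212/971).
Factor out 2: 212 = 2^2·53. Since 971 ≡ 3 (mod 8), (2/971) = -1, and (2/971)^2 = +1. Now have -(53/971).
53 ≡ 1 (mod 4), so quadratic reciprocity gives (53/971) = (971/53). Reduce: 971 ≡ 17 (mod 53). Now have -(17/53).
17 ≡ 1 (mod 4), so quadratic reciprocity gives (17/53) = (53/17). Reduce: 53 ≡ 2 (mod 17). Now have -(2/17).
Factor out 2: 2 = 2. Since 17 ≡ 1 (mod 8), (2/17) = +1. Now have -(1/17).
(1/17) = 1. Collecting the sign factors: -1.

-1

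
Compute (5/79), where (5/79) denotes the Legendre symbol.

5 ≡ 1 (mod 4), so quadratic reciprocity gives (5/79) = (79/5). Reduce: 79 ≡ 4 (mod 5). Now have (4/5).
Factor out 2: 4 = 2^2. Since 5 ≡ 5 (mod 8), (2/5) = -1, and (2/5)^2 = +1. Now have (1/5).
(1/5) = 1. Collecting the sign factors: 1.

1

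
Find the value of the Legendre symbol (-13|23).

Reduce the numerator: -13 ≡ 10 (mod 23), so (-13|23) = (10|23).
Factor out 2: 10 = 2·5. Since 23 ≡ 7 (mod 8), (2|23) = +1. Now have (5|23).
5 ≡ 1 (mod 4), so quadratic reciprocity gives (5|23) = (23|5). Reduce: 23 ≡ 3 (mod 5). Now have (3|5).
5 ≡ 1 (mod 4), so quadratic reciprocity gives (3|5) = (5|3). Reduce: 5 ≡ 2 (mod 3). Now have (2|3).
Factor out 2: 2 = 2. Since 3 ≡ 3 (mod 8), (2|3) = -1. Now have -(1|3).
(1|3) = 1. Collecting the sign factors: -1.

-1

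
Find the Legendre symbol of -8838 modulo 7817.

-1

(-8838|7817)
  = (8838|7817)    [7817 ≡ 1 mod 4 ⇒ (-1|7817) = +1]
  = (1021|7817)    [8838 ≡ 1021 mod 7817]
  = (7817|1021)    [QR: 1021 ≡ 1 mod 4, sign kept]
  = (670|1021)    [7817 ≡ 670 mod 1021]
  = -(335|1021)    [1021 ≡ 5 mod 8 ⇒ (2|1021) = -1]
  = -(1021|335)    [QR: 1021 ≡ 1 mod 4, sign kept]
  = -(16|335)    [1021 ≡ 16 mod 335]
  = -(1|335)    [335 ≡ 7 mod 8 ⇒ (2|335)^4 = +1]
  = -1    [(1|335) = 1]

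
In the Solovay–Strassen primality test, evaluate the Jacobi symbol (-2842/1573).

-1

(-2842/1573)
  = (2842/1573)    [1573 ≡ 1 mod 4 ⇒ (-1/1573) = +1]
  = (1269/1573)    [2842 ≡ 1269 mod 1573]
  = (1573/1269)    [QR: 1269 ≡ 1 mod 4, sign kept]
  = (304/1269)    [1573 ≡ 304 mod 1269]
  = (19/1269)    [1269 ≡ 5 mod 8 ⇒ (2/1269)^4 = +1]
  = (1269/19)    [QR: 1269 ≡ 1 mod 4, sign kept]
  = (15/19)    [1269 ≡ 15 mod 19]
  = -(19/15)    [QR: both ≡ 3 mod 4, sign flips]
  = -(4/15)    [19 ≡ 4 mod 15]
  = -(1/15)    [15 ≡ 7 mod 8 ⇒ (2/15)^2 = +1]
  = -1    [(1/15) = 1]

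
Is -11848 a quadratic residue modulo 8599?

no

(-11848/8599)
  = (5350/8599)    [-11848 ≡ 5350 mod 8599]
  = (2675/8599)    [8599 ≡ 7 mod 8 ⇒ (2/8599) = +1]
  = -(8599/2675)    [QR: both ≡ 3 mod 4, sign flips]
  = -(574/2675)    [8599 ≡ 574 mod 2675]
  = (287/2675)    [2675 ≡ 3 mod 8 ⇒ (2/2675) = -1]
  = -(2675/287)    [QR: both ≡ 3 mod 4, sign flips]
  = -(92/287)    [2675 ≡ 92 mod 287]
  = -(23/287)    [287 ≡ 7 mod 8 ⇒ (2/287)^2 = +1]
  = (287/23)    [QR: both ≡ 3 mod 4, sign flips]
  = (11/23)    [287 ≡ 11 mod 23]
  = -(23/11)    [QR: both ≡ 3 mod 4, sign flips]
  = -(1/11)    [23 ≡ 1 mod 11]
  = -1    [(1/11) = 1]
(-11848/8599) = -1, and 8599 is prime, so -11848 is not a quadratic residue mod 8599.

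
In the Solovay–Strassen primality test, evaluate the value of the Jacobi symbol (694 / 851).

Factor out 2: 694 = 2·347. Since 851 ≡ 3 (mod 8), (2 / 851) = -1. Now have -(347 / 851).
Both 347 ≡ 3 and 851 ≡ 3 (mod 4), so reciprocity gives (347 / 851) = -(851 / 347). Reduce: 851 ≡ 157 (mod 347). Now have (157 / 347).
157 ≡ 1 (mod 4), so quadratic reciprocity gives (157 / 347) = (347 / 157). Reduce: 347 ≡ 33 (mod 157). Now have (33 / 157).
33 ≡ 1 (mod 4), so quadratic reciprocity gives (33 / 157) = (157 / 33). Reduce: 157 ≡ 25 (mod 33). Now have (25 / 33).
25 ≡ 1 (mod 4), so quadratic reciprocity gives (25 / 33) = (33 / 25). Reduce: 33 ≡ 8 (mod 25). Now have (8 / 25).
Factor out 2: 8 = 2^3. Since 25 ≡ 1 (mod 8), (2 / 25) = +1, and (2 / 25)^3 = +1. Now have (1 / 25).
(1 / 25) = 1. Collecting the sign factors: 1.

1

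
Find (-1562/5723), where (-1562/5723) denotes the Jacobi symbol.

1

Pull out -1: (-1562/5723) = (-1/5723)·(1562/5723). Since 5723 ≡ 3 (mod 4), (-1/5723) = -1. Now have -(1562/5723).
Factor out 2: 1562 = 2·781. Since 5723 ≡ 3 (mod 8), (2/5723) = -1. Now have (781/5723).
781 ≡ 1 (mod 4), so quadratic reciprocity gives (781/5723) = (5723/781). Reduce: 5723 ≡ 256 (mod 781). Now have (256/781).
Factor out 2: 256 = 2^8. Since 781 ≡ 5 (mod 8), (2/781) = -1, and (2/781)^8 = +1. Now have (1/781).
(1/781) = 1. Collecting the sign factors: 1.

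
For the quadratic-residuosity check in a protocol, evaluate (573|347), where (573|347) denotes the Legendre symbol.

(573|347)
  = (226|347)    [573 ≡ 226 mod 347]
  = -(113|347)    [347 ≡ 3 mod 8 ⇒ (2|347) = -1]
  = -(347|113)    [QR: 113 ≡ 1 mod 4, sign kept]
  = -(8|113)    [347 ≡ 8 mod 113]
  = -(1|113)    [113 ≡ 1 mod 8 ⇒ (2|113)^3 = +1]
  = -1    [(1|113) = 1]

-1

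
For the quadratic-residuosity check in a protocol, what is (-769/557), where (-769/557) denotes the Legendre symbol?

(-769/557)
  = (769/557)    [557 ≡ 1 mod 4 ⇒ (-1/557) = +1]
  = (212/557)    [769 ≡ 212 mod 557]
  = (53/557)    [557 ≡ 5 mod 8 ⇒ (2/557)^2 = +1]
  = (557/53)    [QR: 53 ≡ 1 mod 4, sign kept]
  = (27/53)    [557 ≡ 27 mod 53]
  = (53/27)    [QR: 53 ≡ 1 mod 4, sign kept]
  = (26/27)    [53 ≡ 26 mod 27]
  = -(13/27)    [27 ≡ 3 mod 8 ⇒ (2/27) = -1]
  = -(27/13)    [QR: 13 ≡ 1 mod 4, sign kept]
  = -(1/13)    [27 ≡ 1 mod 13]
  = -1    [(1/13) = 1]

-1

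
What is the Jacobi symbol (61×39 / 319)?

By multiplicativity, (61·39 / 319) = (61 / 319)·(39 / 319).
First factor (61 / 319):
(61 / 319)
  = (319 / 61)    [QR: 61 ≡ 1 mod 4, sign kept]
  = (14 / 61)    [319 ≡ 14 mod 61]
  = -(7 / 61)    [61 ≡ 5 mod 8 ⇒ (2 / 61) = -1]
  = -(61 / 7)    [QR: 61 ≡ 1 mod 4, sign kept]
  = -(5 / 7)    [61 ≡ 5 mod 7]
  = -(7 / 5)    [QR: 5 ≡ 1 mod 4, sign kept]
  = -(2 / 5)    [7 ≡ 2 mod 5]
  = (1 / 5)    [5 ≡ 5 mod 8 ⇒ (2 / 5) = -1]
  = 1    [(1 / 5) = 1]
Second factor (39 / 319):
(39 / 319)
  = -(319 / 39)    [QR: both ≡ 3 mod 4, sign flips]
  = -(7 / 39)    [319 ≡ 7 mod 39]
  = (39 / 7)    [QR: both ≡ 3 mod 4, sign flips]
  = (4 / 7)    [39 ≡ 4 mod 7]
  = (1 / 7)    [7 ≡ 7 mod 8 ⇒ (2 / 7)^2 = +1]
  = 1    [(1 / 7) = 1]
Product: (1)·(1) = 1.

1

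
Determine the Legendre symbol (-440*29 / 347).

By multiplicativity, (-440·29 / 347) = (-440 / 347)·(29 / 347).
First factor (-440 / 347):
(-440 / 347)
  = -(440 / 347)    [347 ≡ 3 mod 4 ⇒ (-1 / 347) = -1]
  = -(93 / 347)    [440 ≡ 93 mod 347]
  = -(347 / 93)    [QR: 93 ≡ 1 mod 4, sign kept]
  = -(68 / 93)    [347 ≡ 68 mod 93]
  = -(17 / 93)    [93 ≡ 5 mod 8 ⇒ (2 / 93)^2 = +1]
  = -(93 / 17)    [QR: 17 ≡ 1 mod 4, sign kept]
  = -(8 / 17)    [93 ≡ 8 mod 17]
  = -(1 / 17)    [17 ≡ 1 mod 8 ⇒ (2 / 17)^3 = +1]
  = -1    [(1 / 17) = 1]
Second factor (29 / 347):
(29 / 347)
  = (347 / 29)    [QR: 29 ≡ 1 mod 4, sign kept]
  = (28 / 29)    [347 ≡ 28 mod 29]
  = (7 / 29)    [29 ≡ 5 mod 8 ⇒ (2 / 29)^2 = +1]
  = (29 / 7)    [QR: 29 ≡ 1 mod 4, sign kept]
  = (1 / 7)    [29 ≡ 1 mod 7]
  = 1    [(1 / 7) = 1]
Product: (-1)·(1) = -1.

-1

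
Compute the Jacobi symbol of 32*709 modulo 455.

By multiplicativity, (32·709 / 455) = (32 / 455)·(709 / 455).
First factor (32 / 455):
(32 / 455)
  = (1 / 455)    [455 ≡ 7 mod 8 ⇒ (2 / 455)^5 = +1]
  = 1    [(1 / 455) = 1]
Second factor (709 / 455):
(709 / 455)
  = (254 / 455)    [709 ≡ 254 mod 455]
  = (127 / 455)    [455 ≡ 7 mod 8 ⇒ (2 / 455) = +1]
  = -(455 / 127)    [QR: both ≡ 3 mod 4, sign flips]
  = -(74 / 127)    [455 ≡ 74 mod 127]
  = -(37 / 127)    [127 ≡ 7 mod 8 ⇒ (2 / 127) = +1]
  = -(127 / 37)    [QR: 37 ≡ 1 mod 4, sign kept]
  = -(16 / 37)    [127 ≡ 16 mod 37]
  = -(1 / 37)    [37 ≡ 5 mod 8 ⇒ (2 / 37)^4 = +1]
  = -1    [(1 / 37) = 1]
Product: (1)·(-1) = -1.

-1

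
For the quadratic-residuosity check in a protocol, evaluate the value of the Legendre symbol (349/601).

(349/601)
  = (601/349)    [QR: 349 ≡ 1 mod 4, sign kept]
  = (252/349)    [601 ≡ 252 mod 349]
  = (63/349)    [349 ≡ 5 mod 8 ⇒ (2/349)^2 = +1]
  = (349/63)    [QR: 349 ≡ 1 mod 4, sign kept]
  = (34/63)    [349 ≡ 34 mod 63]
  = (17/63)    [63 ≡ 7 mod 8 ⇒ (2/63) = +1]
  = (63/17)    [QR: 17 ≡ 1 mod 4, sign kept]
  = (12/17)    [63 ≡ 12 mod 17]
  = (3/17)    [17 ≡ 1 mod 8 ⇒ (2/17)^2 = +1]
  = (17/3)    [QR: 17 ≡ 1 mod 4, sign kept]
  = (2/3)    [17 ≡ 2 mod 3]
  = -(1/3)    [3 ≡ 3 mod 8 ⇒ (2/3) = -1]
  = -1    [(1/3) = 1]

-1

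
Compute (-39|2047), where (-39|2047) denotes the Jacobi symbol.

-1

(-39|2047)
  = (2008|2047)    [-39 ≡ 2008 mod 2047]
  = (251|2047)    [2047 ≡ 7 mod 8 ⇒ (2|2047)^3 = +1]
  = -(2047|251)    [QR: both ≡ 3 mod 4, sign flips]
  = -(39|251)    [2047 ≡ 39 mod 251]
  = (251|39)    [QR: both ≡ 3 mod 4, sign flips]
  = (17|39)    [251 ≡ 17 mod 39]
  = (39|17)    [QR: 17 ≡ 1 mod 4, sign kept]
  = (5|17)    [39 ≡ 5 mod 17]
  = (17|5)    [QR: 5 ≡ 1 mod 4, sign kept]
  = (2|5)    [17 ≡ 2 mod 5]
  = -(1|5)    [5 ≡ 5 mod 8 ⇒ (2|5) = -1]
  = -1    [(1|5) = 1]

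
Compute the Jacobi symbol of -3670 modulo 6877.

1

(-3670/6877)
  = (3207/6877)    [-3670 ≡ 3207 mod 6877]
  = (6877/3207)    [QR: 6877 ≡ 1 mod 4, sign kept]
  = (463/3207)    [6877 ≡ 463 mod 3207]
  = -(3207/463)    [QR: both ≡ 3 mod 4, sign flips]
  = -(429/463)    [3207 ≡ 429 mod 463]
  = -(463/429)    [QR: 429 ≡ 1 mod 4, sign kept]
  = -(34/429)    [463 ≡ 34 mod 429]
  = (17/429)    [429 ≡ 5 mod 8 ⇒ (2/429) = -1]
  = (429/17)    [QR: 17 ≡ 1 mod 4, sign kept]
  = (4/17)    [429 ≡ 4 mod 17]
  = (1/17)    [17 ≡ 1 mod 8 ⇒ (2/17)^2 = +1]
  = 1    [(1/17) = 1]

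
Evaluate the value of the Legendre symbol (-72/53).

-1

(-72/53)
  = (34/53)    [-72 ≡ 34 mod 53]
  = -(17/53)    [53 ≡ 5 mod 8 ⇒ (2/53) = -1]
  = -(53/17)    [QR: 17 ≡ 1 mod 4, sign kept]
  = -(2/17)    [53 ≡ 2 mod 17]
  = -(1/17)    [17 ≡ 1 mod 8 ⇒ (2/17) = +1]
  = -1    [(1/17) = 1]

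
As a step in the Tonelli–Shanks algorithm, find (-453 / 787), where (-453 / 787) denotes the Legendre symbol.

-1

(-453 / 787)
  = -(453 / 787)    [787 ≡ 3 mod 4 ⇒ (-1 / 787) = -1]
  = -(787 / 453)    [QR: 453 ≡ 1 mod 4, sign kept]
  = -(334 / 453)    [787 ≡ 334 mod 453]
  = (167 / 453)    [453 ≡ 5 mod 8 ⇒ (2 / 453) = -1]
  = (453 / 167)    [QR: 453 ≡ 1 mod 4, sign kept]
  = (119 / 167)    [453 ≡ 119 mod 167]
  = -(167 / 119)    [QR: both ≡ 3 mod 4, sign flips]
  = -(48 / 119)    [167 ≡ 48 mod 119]
  = -(3 / 119)    [119 ≡ 7 mod 8 ⇒ (2 / 119)^4 = +1]
  = (119 / 3)    [QR: both ≡ 3 mod 4, sign flips]
  = (2 / 3)    [119 ≡ 2 mod 3]
  = -(1 / 3)    [3 ≡ 3 mod 8 ⇒ (2 / 3) = -1]
  = -1    [(1 / 3) = 1]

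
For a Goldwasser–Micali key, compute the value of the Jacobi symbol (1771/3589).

-1

(1771/3589)
  = (3589/1771)    [QR: 3589 ≡ 1 mod 4, sign kept]
  = (47/1771)    [3589 ≡ 47 mod 1771]
  = -(1771/47)    [QR: both ≡ 3 mod 4, sign flips]
  = -(32/47)    [1771 ≡ 32 mod 47]
  = -(1/47)    [47 ≡ 7 mod 8 ⇒ (2/47)^5 = +1]
  = -1    [(1/47) = 1]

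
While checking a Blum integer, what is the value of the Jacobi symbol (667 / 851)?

Both 667 ≡ 3 and 851 ≡ 3 (mod 4), so reciprocity gives (667 / 851) = -(851 / 667). Reduce: 851 ≡ 184 (mod 667). Now have -(184 / 667).
Factor out 2: 184 = 2^3·23. Since 667 ≡ 3 (mod 8), (2 / 667) = -1, and (2 / 667)^3 = -1. Now have (23 / 667).
Both 23 ≡ 3 and 667 ≡ 3 (mod 4), so reciprocity gives (23 / 667) = -(667 / 23). Reduce: 667 ≡ 0 (mod 23). Now have -(0 / 23).
The numerator is now 0 with denominator 23 > 1: the symbol is 0.

0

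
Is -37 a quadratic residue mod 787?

(-37/787)
  = -(37/787)    [787 ≡ 3 mod 4 ⇒ (-1/787) = -1]
  = -(787/37)    [QR: 37 ≡ 1 mod 4, sign kept]
  = -(10/37)    [787 ≡ 10 mod 37]
  = (5/37)    [37 ≡ 5 mod 8 ⇒ (2/37) = -1]
  = (37/5)    [QR: 5 ≡ 1 mod 4, sign kept]
  = (2/5)    [37 ≡ 2 mod 5]
  = -(1/5)    [5 ≡ 5 mod 8 ⇒ (2/5) = -1]
  = -1    [(1/5) = 1]
The Legendre symbol is -1, so x^2 ≡ -37 (mod 787) has no solution.

no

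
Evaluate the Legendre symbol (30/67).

-1

(30/67)
  = -(15/67)    [67 ≡ 3 mod 8 ⇒ (2/67) = -1]
  = (67/15)    [QR: both ≡ 3 mod 4, sign flips]
  = (7/15)    [67 ≡ 7 mod 15]
  = -(15/7)    [QR: both ≡ 3 mod 4, sign flips]
  = -(1/7)    [15 ≡ 1 mod 7]
  = -1    [(1/7) = 1]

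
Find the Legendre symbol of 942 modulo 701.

-1

(942 / 701)
  = (241 / 701)    [942 ≡ 241 mod 701]
  = (701 / 241)    [QR: 241 ≡ 1 mod 4, sign kept]
  = (219 / 241)    [701 ≡ 219 mod 241]
  = (241 / 219)    [QR: 241 ≡ 1 mod 4, sign kept]
  = (22 / 219)    [241 ≡ 22 mod 219]
  = -(11 / 219)    [219 ≡ 3 mod 8 ⇒ (2 / 219) = -1]
  = (219 / 11)    [QR: both ≡ 3 mod 4, sign flips]
  = (10 / 11)    [219 ≡ 10 mod 11]
  = -(5 / 11)    [11 ≡ 3 mod 8 ⇒ (2 / 11) = -1]
  = -(11 / 5)    [QR: 5 ≡ 1 mod 4, sign kept]
  = -(1 / 5)    [11 ≡ 1 mod 5]
  = -1    [(1 / 5) = 1]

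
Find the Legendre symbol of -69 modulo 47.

1

(-69/47)
  = -(69/47)    [47 ≡ 3 mod 4 ⇒ (-1/47) = -1]
  = -(22/47)    [69 ≡ 22 mod 47]
  = -(11/47)    [47 ≡ 7 mod 8 ⇒ (2/47) = +1]
  = (47/11)    [QR: both ≡ 3 mod 4, sign flips]
  = (3/11)    [47 ≡ 3 mod 11]
  = -(11/3)    [QR: both ≡ 3 mod 4, sign flips]
  = -(2/3)    [11 ≡ 2 mod 3]
  = (1/3)    [3 ≡ 3 mod 8 ⇒ (2/3) = -1]
  = 1    [(1/3) = 1]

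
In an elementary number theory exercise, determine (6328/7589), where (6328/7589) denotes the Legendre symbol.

-1

(6328/7589)
  = -(791/7589)    [7589 ≡ 5 mod 8 ⇒ (2/7589)^3 = -1]
  = -(7589/791)    [QR: 7589 ≡ 1 mod 4, sign kept]
  = -(470/791)    [7589 ≡ 470 mod 791]
  = -(235/791)    [791 ≡ 7 mod 8 ⇒ (2/791) = +1]
  = (791/235)    [QR: both ≡ 3 mod 4, sign flips]
  = (86/235)    [791 ≡ 86 mod 235]
  = -(43/235)    [235 ≡ 3 mod 8 ⇒ (2/235) = -1]
  = (235/43)    [QR: both ≡ 3 mod 4, sign flips]
  = (20/43)    [235 ≡ 20 mod 43]
  = (5/43)    [43 ≡ 3 mod 8 ⇒ (2/43)^2 = +1]
  = (43/5)    [QR: 5 ≡ 1 mod 4, sign kept]
  = (3/5)    [43 ≡ 3 mod 5]
  = (5/3)    [QR: 5 ≡ 1 mod 4, sign kept]
  = (2/3)    [5 ≡ 2 mod 3]
  = -(1/3)    [3 ≡ 3 mod 8 ⇒ (2/3) = -1]
  = -1    [(1/3) = 1]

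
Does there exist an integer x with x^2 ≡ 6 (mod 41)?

no

Factor out 2: 6 = 2·3. Since 41 ≡ 1 (mod 8), (2/41) = +1. Now have (3/41).
41 ≡ 1 (mod 4), so quadratic reciprocity gives (3/41) = (41/3). Reduce: 41 ≡ 2 (mod 3). Now have (2/3).
Factor out 2: 2 = 2. Since 3 ≡ 3 (mod 8), (2/3) = -1. Now have -(1/3).
(1/3) = 1. Collecting the sign factors: -1.
(6/41) = -1, and 41 is prime, so 6 is not a quadratic residue mod 41.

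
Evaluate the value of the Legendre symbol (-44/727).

1

Reduce the numerator: -44 ≡ 683 (mod 727), so (-44/727) = (683/727).
Both 683 ≡ 3 and 727 ≡ 3 (mod 4), so reciprocity gives (683/727) = -(727/683). Reduce: 727 ≡ 44 (mod 683). Now have -(44/683).
Factor out 2: 44 = 2^2·11. Since 683 ≡ 3 (mod 8), (2/683) = -1, and (2/683)^2 = +1. Now have -(11/683).
Both 11 ≡ 3 and 683 ≡ 3 (mod 4), so reciprocity gives (11/683) = -(683/11). Reduce: 683 ≡ 1 (mod 11). Now have (1/11).
(1/11) = 1. Collecting the sign factors: 1.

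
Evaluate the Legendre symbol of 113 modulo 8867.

113 ≡ 1 (mod 4), so quadratic reciprocity gives (113 / 8867) = (8867 / 113). Reduce: 8867 ≡ 53 (mod 113). Now have (53 / 113).
53 ≡ 1 (mod 4), so quadratic reciprocity gives (53 / 113) = (113 / 53). Reduce: 113 ≡ 7 (mod 53). Now have (7 / 53).
53 ≡ 1 (mod 4), so quadratic reciprocity gives (7 / 53) = (53 / 7). Reduce: 53 ≡ 4 (mod 7). Now have (4 / 7).
Factor out 2: 4 = 2^2. Since 7 ≡ 7 (mod 8), (2 / 7) = +1, and (2 / 7)^2 = +1. Now have (1 / 7).
(1 / 7) = 1. Collecting the sign factors: 1.

1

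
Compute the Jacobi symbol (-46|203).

(-46|203)
  = (157|203)    [-46 ≡ 157 mod 203]
  = (203|157)    [QR: 157 ≡ 1 mod 4, sign kept]
  = (46|157)    [203 ≡ 46 mod 157]
  = -(23|157)    [157 ≡ 5 mod 8 ⇒ (2|157) = -1]
  = -(157|23)    [QR: 157 ≡ 1 mod 4, sign kept]
  = -(19|23)    [157 ≡ 19 mod 23]
  = (23|19)    [QR: both ≡ 3 mod 4, sign flips]
  = (4|19)    [23 ≡ 4 mod 19]
  = (1|19)    [19 ≡ 3 mod 8 ⇒ (2|19)^2 = +1]
  = 1    [(1|19) = 1]

1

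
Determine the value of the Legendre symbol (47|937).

-1

937 ≡ 1 (mod 4), so quadratic reciprocity gives (47|937) = (937|47). Reduce: 937 ≡ 44 (mod 47). Now have (44|47).
Factor out 2: 44 = 2^2·11. Since 47 ≡ 7 (mod 8), (2|47) = +1, and (2|47)^2 = +1. Now have (11|47).
Both 11 ≡ 3 and 47 ≡ 3 (mod 4), so reciprocity gives (11|47) = -(47|11). Reduce: 47 ≡ 3 (mod 11). Now have -(3|11).
Both 3 ≡ 3 and 11 ≡ 3 (mod 4), so reciprocity gives (3|11) = -(11|3). Reduce: 11 ≡ 2 (mod 3). Now have (2|3).
Factor out 2: 2 = 2. Since 3 ≡ 3 (mod 8), (2|3) = -1. Now have -(1|3).
(1|3) = 1. Collecting the sign factors: -1.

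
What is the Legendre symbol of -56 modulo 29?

-1

(-56 / 29)
  = (56 / 29)    [29 ≡ 1 mod 4 ⇒ (-1 / 29) = +1]
  = (27 / 29)    [56 ≡ 27 mod 29]
  = (29 / 27)    [QR: 29 ≡ 1 mod 4, sign kept]
  = (2 / 27)    [29 ≡ 2 mod 27]
  = -(1 / 27)    [27 ≡ 3 mod 8 ⇒ (2 / 27) = -1]
  = -1    [(1 / 27) = 1]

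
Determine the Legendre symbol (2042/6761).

Factor out 2: 2042 = 2·1021. Since 6761 ≡ 1 (mod 8), (2/6761) = +1. Now have (1021/6761).
1021 ≡ 1 (mod 4), so quadratic reciprocity gives (1021/6761) = (6761/1021). Reduce: 6761 ≡ 635 (mod 1021). Now have (635/1021).
1021 ≡ 1 (mod 4), so quadratic reciprocity gives (635/1021) = (1021/635). Reduce: 1021 ≡ 386 (mod 635). Now have (386/635).
Factor out 2: 386 = 2·193. Since 635 ≡ 3 (mod 8), (2/635) = -1. Now have -(193/635).
193 ≡ 1 (mod 4), so quadratic reciprocity gives (193/635) = (635/193). Reduce: 635 ≡ 56 (mod 193). Now have -(56/193).
Factor out 2: 56 = 2^3·7. Since 193 ≡ 1 (mod 8), (2/193) = +1, and (2/193)^3 = +1. Now have -(7/193).
193 ≡ 1 (mod 4), so quadratic reciprocity gives (7/193) = (193/7). Reduce: 193 ≡ 4 (mod 7). Now have -(4/7).
Factor out 2: 4 = 2^2. Since 7 ≡ 7 (mod 8), (2/7) = +1, and (2/7)^2 = +1. Now have -(1/7).
(1/7) = 1. Collecting the sign factors: -1.

-1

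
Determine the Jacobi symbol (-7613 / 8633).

-1

Reduce the numerator: -7613 ≡ 1020 (mod 8633), so (-7613 / 8633) = (1020 / 8633).
Factor out 2: 1020 = 2^2·255. Since 8633 ≡ 1 (mod 8), (2 / 8633) = +1, and (2 / 8633)^2 = +1. Now have (255 / 8633).
8633 ≡ 1 (mod 4), so quadratic reciprocity gives (255 / 8633) = (8633 / 255). Reduce: 8633 ≡ 218 (mod 255). Now have (218 / 255).
Factor out 2: 218 = 2·109. Since 255 ≡ 7 (mod 8), (2 / 255) = +1. Now have (109 / 255).
109 ≡ 1 (mod 4), so quadratic reciprocity gives (109 / 255) = (255 / 109). Reduce: 255 ≡ 37 (mod 109). Now have (37 / 109).
37 ≡ 1 (mod 4), so quadratic reciprocity gives (37 / 109) = (109 / 37). Reduce: 109 ≡ 35 (mod 37). Now have (35 / 37).
37 ≡ 1 (mod 4), so quadratic reciprocity gives (35 / 37) = (37 / 35). Reduce: 37 ≡ 2 (mod 35). Now have (2 / 35).
Factor out 2: 2 = 2. Since 35 ≡ 3 (mod 8), (2 / 35) = -1. Now have -(1 / 35).
(1 / 35) = 1. Collecting the sign factors: -1.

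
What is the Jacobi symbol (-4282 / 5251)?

(-4282 / 5251)
  = (969 / 5251)    [-4282 ≡ 969 mod 5251]
  = (5251 / 969)    [QR: 969 ≡ 1 mod 4, sign kept]
  = (406 / 969)    [5251 ≡ 406 mod 969]
  = (203 / 969)    [969 ≡ 1 mod 8 ⇒ (2 / 969) = +1]
  = (969 / 203)    [QR: 969 ≡ 1 mod 4, sign kept]
  = (157 / 203)    [969 ≡ 157 mod 203]
  = (203 / 157)    [QR: 157 ≡ 1 mod 4, sign kept]
  = (46 / 157)    [203 ≡ 46 mod 157]
  = -(23 / 157)    [157 ≡ 5 mod 8 ⇒ (2 / 157) = -1]
  = -(157 / 23)    [QR: 157 ≡ 1 mod 4, sign kept]
  = -(19 / 23)    [157 ≡ 19 mod 23]
  = (23 / 19)    [QR: both ≡ 3 mod 4, sign flips]
  = (4 / 19)    [23 ≡ 4 mod 19]
  = (1 / 19)    [19 ≡ 3 mod 8 ⇒ (2 / 19)^2 = +1]
  = 1    [(1 / 19) = 1]

1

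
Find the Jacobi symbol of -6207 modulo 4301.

-1

(-6207 / 4301)
  = (6207 / 4301)    [4301 ≡ 1 mod 4 ⇒ (-1 / 4301) = +1]
  = (1906 / 4301)    [6207 ≡ 1906 mod 4301]
  = -(953 / 4301)    [4301 ≡ 5 mod 8 ⇒ (2 / 4301) = -1]
  = -(4301 / 953)    [QR: 953 ≡ 1 mod 4, sign kept]
  = -(489 / 953)    [4301 ≡ 489 mod 953]
  = -(953 / 489)    [QR: 489 ≡ 1 mod 4, sign kept]
  = -(464 / 489)    [953 ≡ 464 mod 489]
  = -(29 / 489)    [489 ≡ 1 mod 8 ⇒ (2 / 489)^4 = +1]
  = -(489 / 29)    [QR: 29 ≡ 1 mod 4, sign kept]
  = -(25 / 29)    [489 ≡ 25 mod 29]
  = -(29 / 25)    [QR: 25 ≡ 1 mod 4, sign kept]
  = -(4 / 25)    [29 ≡ 4 mod 25]
  = -(1 / 25)    [25 ≡ 1 mod 8 ⇒ (2 / 25)^2 = +1]
  = -1    [(1 / 25) = 1]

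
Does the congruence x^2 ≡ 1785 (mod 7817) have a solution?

yes

1785 ≡ 1 (mod 4), so quadratic reciprocity gives (1785/7817) = (7817/1785). Reduce: 7817 ≡ 677 (mod 1785). Now have (677/1785).
677 ≡ 1 (mod 4), so quadratic reciprocity gives (677/1785) = (1785/677). Reduce: 1785 ≡ 431 (mod 677). Now have (431/677).
677 ≡ 1 (mod 4), so quadratic reciprocity gives (431/677) = (677/431). Reduce: 677 ≡ 246 (mod 431). Now have (246/431).
Factor out 2: 246 = 2·123. Since 431 ≡ 7 (mod 8), (2/431) = +1. Now have (123/431).
Both 123 ≡ 3 and 431 ≡ 3 (mod 4), so reciprocity gives (123/431) = -(431/123). Reduce: 431 ≡ 62 (mod 123). Now have -(62/123).
Factor out 2: 62 = 2·31. Since 123 ≡ 3 (mod 8), (2/123) = -1. Now have (31/123).
Both 31 ≡ 3 and 123 ≡ 3 (mod 4), so reciprocity gives (31/123) = -(123/31). Reduce: 123 ≡ 30 (mod 31). Now have -(30/31).
Factor out 2: 30 = 2·15. Since 31 ≡ 7 (mod 8), (2/31) = +1. Now have -(15/31).
Both 15 ≡ 3 and 31 ≡ 3 (mod 4), so reciprocity gives (15/31) = -(31/15). Reduce: 31 ≡ 1 (mod 15). Now have (1/15).
(1/15) = 1. Collecting the sign factors: 1.
(1785/7817) = 1, and 7817 is prime, so 1785 is a quadratic residue mod 7817.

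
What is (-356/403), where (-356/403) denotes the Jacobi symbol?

Reduce the numerator: -356 ≡ 47 (mod 403), so (-356/403) = (47/403).
Both 47 ≡ 3 and 403 ≡ 3 (mod 4), so reciprocity gives (47/403) = -(403/47). Reduce: 403 ≡ 27 (mod 47). Now have -(27/47).
Both 27 ≡ 3 and 47 ≡ 3 (mod 4), so reciprocity gives (27/47) = -(47/27). Reduce: 47 ≡ 20 (mod 27). Now have (20/27).
Factor out 2: 20 = 2^2·5. Since 27 ≡ 3 (mod 8), (2/27) = -1, and (2/27)^2 = +1. Now have (5/27).
5 ≡ 1 (mod 4), so quadratic reciprocity gives (5/27) = (27/5). Reduce: 27 ≡ 2 (mod 5). Now have (2/5).
Factor out 2: 2 = 2. Since 5 ≡ 5 (mod 8), (2/5) = -1. Now have -(1/5).
(1/5) = 1. Collecting the sign factors: -1.

-1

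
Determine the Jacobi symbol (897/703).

(897/703)
  = (194/703)    [897 ≡ 194 mod 703]
  = (97/703)    [703 ≡ 7 mod 8 ⇒ (2/703) = +1]
  = (703/97)    [QR: 97 ≡ 1 mod 4, sign kept]
  = (24/97)    [703 ≡ 24 mod 97]
  = (3/97)    [97 ≡ 1 mod 8 ⇒ (2/97)^3 = +1]
  = (97/3)    [QR: 97 ≡ 1 mod 4, sign kept]
  = (1/3)    [97 ≡ 1 mod 3]
  = 1    [(1/3) = 1]

1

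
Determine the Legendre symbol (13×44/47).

1

By multiplicativity, (13·44/47) = (13/47)·(44/47).
First factor (13/47):
(13/47)
  = (47/13)    [QR: 13 ≡ 1 mod 4, sign kept]
  = (8/13)    [47 ≡ 8 mod 13]
  = -(1/13)    [13 ≡ 5 mod 8 ⇒ (2/13)^3 = -1]
  = -1    [(1/13) = 1]
Second factor (44/47):
(44/47)
  = (11/47)    [47 ≡ 7 mod 8 ⇒ (2/47)^2 = +1]
  = -(47/11)    [QR: both ≡ 3 mod 4, sign flips]
  = -(3/11)    [47 ≡ 3 mod 11]
  = (11/3)    [QR: both ≡ 3 mod 4, sign flips]
  = (2/3)    [11 ≡ 2 mod 3]
  = -(1/3)    [3 ≡ 3 mod 8 ⇒ (2/3) = -1]
  = -1    [(1/3) = 1]
Product: (-1)·(-1) = 1.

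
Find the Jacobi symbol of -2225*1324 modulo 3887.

1

By multiplicativity, (-2225·1324|3887) = (-2225|3887)·(1324|3887).
First factor (-2225|3887):
Pull out -1: (-2225|3887) = (-1|3887)·(2225|3887). Since 3887 ≡ 3 (mod 4), (-1|3887) = -1. Now have -(2225|3887).
2225 ≡ 1 (mod 4), so quadratic reciprocity gives (2225|3887) = (3887|2225). Reduce: 3887 ≡ 1662 (mod 2225). Now have -(1662|2225).
Factor out 2: 1662 = 2·831. Since 2225 ≡ 1 (mod 8), (2|2225) = +1. Now have -(831|2225).
2225 ≡ 1 (mod 4), so quadratic reciprocity gives (831|2225) = (2225|831). Reduce: 2225 ≡ 563 (mod 831). Now have -(563|831).
Both 563 ≡ 3 and 831 ≡ 3 (mod 4), so reciprocity gives (563|831) = -(831|563). Reduce: 831 ≡ 268 (mod 563). Now have (268|563).
Factor out 2: 268 = 2^2·67. Since 563 ≡ 3 (mod 8), (2|563) = -1, and (2|563)^2 = +1. Now have (67|563).
Both 67 ≡ 3 and 563 ≡ 3 (mod 4), so reciprocity gives (67|563) = -(563|67). Reduce: 563 ≡ 27 (mod 67). Now have -(27|67).
Both 27 ≡ 3 and 67 ≡ 3 (mod 4), so reciprocity gives (27|67) = -(67|27). Reduce: 67 ≡ 13 (mod 27). Now have (13|27).
13 ≡ 1 (mod 4), so quadratic reciprocity gives (13|27) = (27|13). Reduce: 27 ≡ 1 (mod 13). Now have (1|13).
(1|13) = 1. Collecting the sign factors: 1.
Second factor (1324|3887):
Factor out 2: 1324 = 2^2·331. Since 3887 ≡ 7 (mod 8), (2|3887) = +1, and (2|3887)^2 = +1. Now have (331|3887).
Both 331 ≡ 3 and 3887 ≡ 3 (mod 4), so reciprocity gives (331|3887) = -(3887|331). Reduce: 3887 ≡ 246 (mod 331). Now have -(246|331).
Factor out 2: 246 = 2·123. Since 331 ≡ 3 (mod 8), (2|331) = -1. Now have (123|331).
Both 123 ≡ 3 and 331 ≡ 3 (mod 4), so reciprocity gives (123|331) = -(331|123). Reduce: 331 ≡ 85 (mod 123). Now have -(85|123).
85 ≡ 1 (mod 4), so quadratic reciprocity gives (85|123) = (123|85). Reduce: 123 ≡ 38 (mod 85). Now have -(38|85).
Factor out 2: 38 = 2·19. Since 85 ≡ 5 (mod 8), (2|85) = -1. Now have (19|85).
85 ≡ 1 (mod 4), so quadratic reciprocity gives (19|85) = (85|19). Reduce: 85 ≡ 9 (mod 19). Now have (9|19).
9 ≡ 1 (mod 4), so quadratic reciprocity gives (9|19) = (19|9). Reduce: 19 ≡ 1 (mod 9). Now have (1|9).
(1|9) = 1. Collecting the sign factors: 1.
Product: (1)·(1) = 1.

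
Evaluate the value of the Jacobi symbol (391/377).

(391/377)
  = (14/377)    [391 ≡ 14 mod 377]
  = (7/377)    [377 ≡ 1 mod 8 ⇒ (2/377) = +1]
  = (377/7)    [QR: 377 ≡ 1 mod 4, sign kept]
  = (6/7)    [377 ≡ 6 mod 7]
  = (3/7)    [7 ≡ 7 mod 8 ⇒ (2/7) = +1]
  = -(7/3)    [QR: both ≡ 3 mod 4, sign flips]
  = -(1/3)    [7 ≡ 1 mod 3]
  = -1    [(1/3) = 1]

-1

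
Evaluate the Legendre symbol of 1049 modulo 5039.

1

1049 ≡ 1 (mod 4), so quadratic reciprocity gives (1049/5039) = (5039/1049). Reduce: 5039 ≡ 843 (mod 1049). Now have (843/1049).
1049 ≡ 1 (mod 4), so quadratic reciprocity gives (843/1049) = (1049/843). Reduce: 1049 ≡ 206 (mod 843). Now have (206/843).
Factor out 2: 206 = 2·103. Since 843 ≡ 3 (mod 8), (2/843) = -1. Now have -(103/843).
Both 103 ≡ 3 and 843 ≡ 3 (mod 4), so reciprocity gives (103/843) = -(843/103). Reduce: 843 ≡ 19 (mod 103). Now have (19/103).
Both 19 ≡ 3 and 103 ≡ 3 (mod 4), so reciprocity gives (19/103) = -(103/19). Reduce: 103 ≡ 8 (mod 19). Now have -(8/19).
Factor out 2: 8 = 2^3. Since 19 ≡ 3 (mod 8), (2/19) = -1, and (2/19)^3 = -1. Now have (1/19).
(1/19) = 1. Collecting the sign factors: 1.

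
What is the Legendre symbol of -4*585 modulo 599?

-1

By multiplicativity, (-4·585/599) = (-4/599)·(585/599).
First factor (-4/599):
Reduce the numerator: -4 ≡ 595 (mod 599), so (-4/599) = (595/599).
Both 595 ≡ 3 and 599 ≡ 3 (mod 4), so reciprocity gives (595/599) = -(599/595). Reduce: 599 ≡ 4 (mod 595). Now have -(4/595).
Factor out 2: 4 = 2^2. Since 595 ≡ 3 (mod 8), (2/595) = -1, and (2/595)^2 = +1. Now have -(1/595).
(1/595) = 1. Collecting the sign factors: -1.
Second factor (585/599):
585 ≡ 1 (mod 4), so quadratic reciprocity gives (585/599) = (599/585). Reduce: 599 ≡ 14 (mod 585). Now have (14/585).
Factor out 2: 14 = 2·7. Since 585 ≡ 1 (mod 8), (2/585) = +1. Now have (7/585).
585 ≡ 1 (mod 4), so quadratic reciprocity gives (7/585) = (585/7). Reduce: 585 ≡ 4 (mod 7). Now have (4/7).
Factor out 2: 4 = 2^2. Since 7 ≡ 7 (mod 8), (2/7) = +1, and (2/7)^2 = +1. Now have (1/7).
(1/7) = 1. Collecting the sign factors: 1.
Product: (-1)·(1) = -1.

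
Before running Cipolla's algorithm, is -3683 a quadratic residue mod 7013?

(-3683/7013)
  = (3330/7013)    [-3683 ≡ 3330 mod 7013]
  = -(1665/7013)    [7013 ≡ 5 mod 8 ⇒ (2/7013) = -1]
  = -(7013/1665)    [QR: 1665 ≡ 1 mod 4, sign kept]
  = -(353/1665)    [7013 ≡ 353 mod 1665]
  = -(1665/353)    [QR: 353 ≡ 1 mod 4, sign kept]
  = -(253/353)    [1665 ≡ 253 mod 353]
  = -(353/253)    [QR: 253 ≡ 1 mod 4, sign kept]
  = -(100/253)    [353 ≡ 100 mod 253]
  = -(25/253)    [253 ≡ 5 mod 8 ⇒ (2/253)^2 = +1]
  = -(253/25)    [QR: 25 ≡ 1 mod 4, sign kept]
  = -(3/25)    [253 ≡ 3 mod 25]
  = -(25/3)    [QR: 25 ≡ 1 mod 4, sign kept]
  = -(1/3)    [25 ≡ 1 mod 3]
  = -1    [(1/3) = 1]
(-3683/7013) = -1, and 7013 is prime, so -3683 is not a quadratic residue mod 7013.

no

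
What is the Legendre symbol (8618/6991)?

1

(8618/6991)
  = (1627/6991)    [8618 ≡ 1627 mod 6991]
  = -(6991/1627)    [QR: both ≡ 3 mod 4, sign flips]
  = -(483/1627)    [6991 ≡ 483 mod 1627]
  = (1627/483)    [QR: both ≡ 3 mod 4, sign flips]
  = (178/483)    [1627 ≡ 178 mod 483]
  = -(89/483)    [483 ≡ 3 mod 8 ⇒ (2/483) = -1]
  = -(483/89)    [QR: 89 ≡ 1 mod 4, sign kept]
  = -(38/89)    [483 ≡ 38 mod 89]
  = -(19/89)    [89 ≡ 1 mod 8 ⇒ (2/89) = +1]
  = -(89/19)    [QR: 89 ≡ 1 mod 4, sign kept]
  = -(13/19)    [89 ≡ 13 mod 19]
  = -(19/13)    [QR: 13 ≡ 1 mod 4, sign kept]
  = -(6/13)    [19 ≡ 6 mod 13]
  = (3/13)    [13 ≡ 5 mod 8 ⇒ (2/13) = -1]
  = (13/3)    [QR: 13 ≡ 1 mod 4, sign kept]
  = (1/3)    [13 ≡ 1 mod 3]
  = 1    [(1/3) = 1]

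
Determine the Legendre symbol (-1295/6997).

Pull out -1: (-1295/6997) = (-1/6997)·(1295/6997). Since 6997 ≡ 1 (mod 4), (-1/6997) = +1. Now have (1295/6997).
6997 ≡ 1 (mod 4), so quadratic reciprocity gives (1295/6997) = (6997/1295). Reduce: 6997 ≡ 522 (mod 1295). Now have (522/1295).
Factor out 2: 522 = 2·261. Since 1295 ≡ 7 (mod 8), (2/1295) = +1. Now have (261/1295).
261 ≡ 1 (mod 4), so quadratic reciprocity gives (261/1295) = (1295/261). Reduce: 1295 ≡ 251 (mod 261). Now have (251/261).
261 ≡ 1 (mod 4), so quadratic reciprocity gives (251/261) = (261/251). Reduce: 261 ≡ 10 (mod 251). Now have (10/251).
Factor out 2: 10 = 2·5. Since 251 ≡ 3 (mod 8), (2/251) = -1. Now have -(5/251).
5 ≡ 1 (mod 4), so quadratic reciprocity gives (5/251) = (251/5). Reduce: 251 ≡ 1 (mod 5). Now have -(1/5).
(1/5) = 1. Collecting the sign factors: -1.

-1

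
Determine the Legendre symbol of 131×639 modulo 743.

By multiplicativity, (131·639/743) = (131/743)·(639/743).
First factor (131/743):
(131/743)
  = -(743/131)    [QR: both ≡ 3 mod 4, sign flips]
  = -(88/131)    [743 ≡ 88 mod 131]
  = (11/131)    [131 ≡ 3 mod 8 ⇒ (2/131)^3 = -1]
  = -(131/11)    [QR: both ≡ 3 mod 4, sign flips]
  = -(10/11)    [131 ≡ 10 mod 11]
  = (5/11)    [11 ≡ 3 mod 8 ⇒ (2/11) = -1]
  = (11/5)    [QR: 5 ≡ 1 mod 4, sign kept]
  = (1/5)    [11 ≡ 1 mod 5]
  = 1    [(1/5) = 1]
Second factor (639/743):
(639/743)
  = -(743/639)    [QR: both ≡ 3 mod 4, sign flips]
  = -(104/639)    [743 ≡ 104 mod 639]
  = -(13/639)    [639 ≡ 7 mod 8 ⇒ (2/639)^3 = +1]
  = -(639/13)    [QR: 13 ≡ 1 mod 4, sign kept]
  = -(2/13)    [639 ≡ 2 mod 13]
  = (1/13)    [13 ≡ 5 mod 8 ⇒ (2/13) = -1]
  = 1    [(1/13) = 1]
Product: (1)·(1) = 1.

1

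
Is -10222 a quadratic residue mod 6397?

no

Pull out -1: (-10222/6397) = (-1/6397)·(10222/6397). Since 6397 ≡ 1 (mod 4), (-1/6397) = +1. Now have (10222/6397).
Reduce the numerator: 10222 ≡ 3825 (mod 6397), so (10222/6397) = (3825/6397).
3825 ≡ 1 (mod 4), so quadratic reciprocity gives (3825/6397) = (6397/3825). Reduce: 6397 ≡ 2572 (mod 3825). Now have (2572/3825).
Factor out 2: 2572 = 2^2·643. Since 3825 ≡ 1 (mod 8), (2/3825) = +1, and (2/3825)^2 = +1. Now have (643/3825).
3825 ≡ 1 (mod 4), so quadratic reciprocity gives (643/3825) = (3825/643). Reduce: 3825 ≡ 610 (mod 643). Now have (610/643).
Factor out 2: 610 = 2·305. Since 643 ≡ 3 (mod 8), (2/643) = -1. Now have -(305/643).
305 ≡ 1 (mod 4), so quadratic reciprocity gives (305/643) = (643/305). Reduce: 643 ≡ 33 (mod 305). Now have -(33/305).
33 ≡ 1 (mod 4), so quadratic reciprocity gives (33/305) = (305/33). Reduce: 305 ≡ 8 (mod 33). Now have -(8/33).
Factor out 2: 8 = 2^3. Since 33 ≡ 1 (mod 8), (2/33) = +1, and (2/33)^3 = +1. Now have -(1/33).
(1/33) = 1. Collecting the sign factors: -1.
The Legendre symbol is -1, so x^2 ≡ -10222 (mod 6397) has no solution.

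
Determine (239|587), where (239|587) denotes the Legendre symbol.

-1

(239|587)
  = -(587|239)    [QR: both ≡ 3 mod 4, sign flips]
  = -(109|239)    [587 ≡ 109 mod 239]
  = -(239|109)    [QR: 109 ≡ 1 mod 4, sign kept]
  = -(21|109)    [239 ≡ 21 mod 109]
  = -(109|21)    [QR: 21 ≡ 1 mod 4, sign kept]
  = -(4|21)    [109 ≡ 4 mod 21]
  = -(1|21)    [21 ≡ 5 mod 8 ⇒ (2|21)^2 = +1]
  = -1    [(1|21) = 1]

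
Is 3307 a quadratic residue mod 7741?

no

7741 ≡ 1 (mod 4), so quadratic reciprocity gives (3307/7741) = (7741/3307). Reduce: 7741 ≡ 1127 (mod 3307). Now have (1127/3307).
Both 1127 ≡ 3 and 3307 ≡ 3 (mod 4), so reciprocity gives (1127/3307) = -(3307/1127). Reduce: 3307 ≡ 1053 (mod 1127). Now have -(1053/1127).
1053 ≡ 1 (mod 4), so quadratic reciprocity gives (1053/1127) = (1127/1053). Reduce: 1127 ≡ 74 (mod 1053). Now have -(74/1053).
Factor out 2: 74 = 2·37. Since 1053 ≡ 5 (mod 8), (2/1053) = -1. Now have (37/1053).
37 ≡ 1 (mod 4), so quadratic reciprocity gives (37/1053) = (1053/37). Reduce: 1053 ≡ 17 (mod 37). Now have (17/37).
17 ≡ 1 (mod 4), so quadratic reciprocity gives (17/37) = (37/17). Reduce: 37 ≡ 3 (mod 17). Now have (3/17).
17 ≡ 1 (mod 4), so quadratic reciprocity gives (3/17) = (17/3). Reduce: 17 ≡ 2 (mod 3). Now have (2/3).
Factor out 2: 2 = 2. Since 3 ≡ 3 (mod 8), (2/3) = -1. Now have -(1/3).
(1/3) = 1. Collecting the sign factors: -1.
(3307/7741) = -1, and 7741 is prime, so 3307 is not a quadratic residue mod 7741.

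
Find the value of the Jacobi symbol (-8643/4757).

0

Reduce the numerator: -8643 ≡ 871 (mod 4757), so (-8643/4757) = (871/4757).
4757 ≡ 1 (mod 4), so quadratic reciprocity gives (871/4757) = (4757/871). Reduce: 4757 ≡ 402 (mod 871). Now have (402/871).
Factor out 2: 402 = 2·201. Since 871 ≡ 7 (mod 8), (2/871) = +1. Now have (201/871).
201 ≡ 1 (mod 4), so quadratic reciprocity gives (201/871) = (871/201). Reduce: 871 ≡ 67 (mod 201). Now have (67/201).
201 ≡ 1 (mod 4), so quadratic reciprocity gives (67/201) = (201/67). Reduce: 201 ≡ 0 (mod 67). Now have (0/67).
The numerator is now 0 with denominator 67 > 1: the symbol is 0.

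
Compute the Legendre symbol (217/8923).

1

(217/8923)
  = (8923/217)    [QR: 217 ≡ 1 mod 4, sign kept]
  = (26/217)    [8923 ≡ 26 mod 217]
  = (13/217)    [217 ≡ 1 mod 8 ⇒ (2/217) = +1]
  = (217/13)    [QR: 13 ≡ 1 mod 4, sign kept]
  = (9/13)    [217 ≡ 9 mod 13]
  = (13/9)    [QR: 9 ≡ 1 mod 4, sign kept]
  = (4/9)    [13 ≡ 4 mod 9]
  = (1/9)    [9 ≡ 1 mod 8 ⇒ (2/9)^2 = +1]
  = 1    [(1/9) = 1]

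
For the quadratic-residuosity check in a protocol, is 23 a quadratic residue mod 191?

yes

Both 23 ≡ 3 and 191 ≡ 3 (mod 4), so reciprocity gives (23|191) = -(191|23). Reduce: 191 ≡ 7 (mod 23). Now have -(7|23).
Both 7 ≡ 3 and 23 ≡ 3 (mod 4), so reciprocity gives (7|23) = -(23|7). Reduce: 23 ≡ 2 (mod 7). Now have (2|7).
Factor out 2: 2 = 2. Since 7 ≡ 7 (mod 8), (2|7) = +1. Now have (1|7).
(1|7) = 1. Collecting the sign factors: 1.
(23|191) = 1, and 191 is prime, so 23 is a quadratic residue mod 191.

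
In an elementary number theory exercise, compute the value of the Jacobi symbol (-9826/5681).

-1

(-9826/5681)
  = (1536/5681)    [-9826 ≡ 1536 mod 5681]
  = (3/5681)    [5681 ≡ 1 mod 8 ⇒ (2/5681)^9 = +1]
  = (5681/3)    [QR: 5681 ≡ 1 mod 4, sign kept]
  = (2/3)    [5681 ≡ 2 mod 3]
  = -(1/3)    [3 ≡ 3 mod 8 ⇒ (2/3) = -1]
  = -1    [(1/3) = 1]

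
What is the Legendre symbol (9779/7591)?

Reduce the numerator: 9779 ≡ 2188 (mod 7591), so (9779/7591) = (2188/7591).
Factor out 2: 2188 = 2^2·547. Since 7591 ≡ 7 (mod 8), (2/7591) = +1, and (2/7591)^2 = +1. Now have (547/7591).
Both 547 ≡ 3 and 7591 ≡ 3 (mod 4), so reciprocity gives (547/7591) = -(7591/547). Reduce: 7591 ≡ 480 (mod 547). Now have -(480/547).
Factor out 2: 480 = 2^5·15. Since 547 ≡ 3 (mod 8), (2/547) = -1, and (2/547)^5 = -1. Now have (15/547).
Both 15 ≡ 3 and 547 ≡ 3 (mod 4), so reciprocity gives (15/547) = -(547/15). Reduce: 547 ≡ 7 (mod 15). Now have -(7/15).
Both 7 ≡ 3 and 15 ≡ 3 (mod 4), so reciprocity gives (7/15) = -(15/7). Reduce: 15 ≡ 1 (mod 7). Now have (1/7).
(1/7) = 1. Collecting the sign factors: 1.

1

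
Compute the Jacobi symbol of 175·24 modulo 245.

0

By multiplicativity, (175·24 / 245) = (175 / 245)·(24 / 245).
First factor (175 / 245):
(175 / 245)
  = (245 / 175)    [QR: 245 ≡ 1 mod 4, sign kept]
  = (70 / 175)    [245 ≡ 70 mod 175]
  = (35 / 175)    [175 ≡ 7 mod 8 ⇒ (2 / 175) = +1]
  = -(175 / 35)    [QR: both ≡ 3 mod 4, sign flips]
  = -(0 / 35)    [175 ≡ 0 mod 35]
  = 0    [numerator 0, gcd > 1]
Second factor (24 / 245):
(24 / 245)
  = -(3 / 245)    [245 ≡ 5 mod 8 ⇒ (2 / 245)^3 = -1]
  = -(245 / 3)    [QR: 245 ≡ 1 mod 4, sign kept]
  = -(2 / 3)    [245 ≡ 2 mod 3]
  = (1 / 3)    [3 ≡ 3 mod 8 ⇒ (2 / 3) = -1]
  = 1    [(1 / 3) = 1]
Product: (0)·(1) = 0.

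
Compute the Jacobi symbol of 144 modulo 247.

Factor out 2: 144 = 2^4·9. Since 247 ≡ 7 (mod 8), (2/247) = +1, and (2/247)^4 = +1. Now have (9/247).
9 ≡ 1 (mod 4), so quadratic reciprocity gives (9/247) = (247/9). Reduce: 247 ≡ 4 (mod 9). Now have (4/9).
Factor out 2: 4 = 2^2. Since 9 ≡ 1 (mod 8), (2/9) = +1, and (2/9)^2 = +1. Now have (1/9).
(1/9) = 1. Collecting the sign factors: 1.

1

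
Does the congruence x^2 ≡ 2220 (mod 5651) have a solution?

yes

Factor out 2: 2220 = 2^2·555. Since 5651 ≡ 3 (mod 8), (2|5651) = -1, and (2|5651)^2 = +1. Now have (555|5651).
Both 555 ≡ 3 and 5651 ≡ 3 (mod 4), so reciprocity gives (555|5651) = -(5651|555). Reduce: 5651 ≡ 101 (mod 555). Now have -(101|555).
101 ≡ 1 (mod 4), so quadratic reciprocity gives (101|555) = (555|101). Reduce: 555 ≡ 50 (mod 101). Now have -(50|101).
Factor out 2: 50 = 2·25. Since 101 ≡ 5 (mod 8), (2|101) = -1. Now have (25|101).
25 ≡ 1 (mod 4), so quadratic reciprocity gives (25|101) = (101|25). Reduce: 101 ≡ 1 (mod 25). Now have (1|25).
(1|25) = 1. Collecting the sign factors: 1.
(2220|5651) = 1, and 5651 is prime, so 2220 is a quadratic residue mod 5651.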